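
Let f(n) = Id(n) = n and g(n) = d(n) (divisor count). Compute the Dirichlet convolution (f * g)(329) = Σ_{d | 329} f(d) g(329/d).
(Id * d)(329) = 441

Divisors of 329: [1, 7, 47, 329]. For each d | 329:
  d = 1: Id(1) · d(329/1) = 1 · 4 = 4
  d = 7: Id(7) · d(329/7) = 7 · 2 = 14
  d = 47: Id(47) · d(329/47) = 47 · 2 = 94
  d = 329: Id(329) · d(329/329) = 329 · 1 = 329
Summing: (Id * d)(329) = 4 + 14 + 94 + 329 = 441.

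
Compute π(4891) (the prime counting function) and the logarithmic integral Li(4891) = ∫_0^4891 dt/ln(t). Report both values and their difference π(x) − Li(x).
π(4891) = 654;  Li(4891) ≈ 671.47;  π(x) − Li(x) ≈ -17.47.

Direct count of primes ≤ 4891 gives π(4891) = 654. Numerical evaluation of the logarithmic integral gives Li(4891) ≈ 671.47. The difference π(x) − Li(x) ≈ -17.47 is typically negative for small/moderate x (Li(x) overestimates), though Littlewood's theorem shows this sign changes infinitely often.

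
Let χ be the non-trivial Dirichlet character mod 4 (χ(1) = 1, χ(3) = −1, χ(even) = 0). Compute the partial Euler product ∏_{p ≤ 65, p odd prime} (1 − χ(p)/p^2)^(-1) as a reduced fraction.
∏ = 41649646786025278187758845901/45453901250007819878400000000

The odd primes p ≤ 65 are [3, 5, 7, 11, 13, 17, 19, 23, 29, 31, 37, 41, 43, 47, 53, 59, 61]. For each, χ(p) = 1 if p ≡ 1 mod 4, χ(p) = −1 if p ≡ 3 mod 4. Taking (1 − χ(p)/p^2)^(-1) = p^2/(p^2 − χ(p)): (1 − (-1)/3^2)^(-1) · (1 − (1)/5^2)^(-1) · (1 − (-1)/7^2)^(-1) · (1 − (-1)/11^2)^(-1) · (1 − (1)/13^2)^(-1) · (1 − (1)/17^2)^(-1) · (1 − (-1)/19^2)^(-1) · (1 − (-1)/23^2)^(-1) · (1 − (1)/29^2)^(-1) · (1 − (-1)/31^2)^(-1) · (1 − (1)/37^2)^(-1) · (1 − (1)/41^2)^(-1) · (1 − (-1)/43^2)^(-1) · (1 − (-1)/47^2)^(-1) · (1 − (1)/53^2)^(-1) · (1 − (-1)/59^2)^(-1) · (1 − (1)/61^2)^(-1) = 41649646786025278187758845901/45453901250007819878400000000.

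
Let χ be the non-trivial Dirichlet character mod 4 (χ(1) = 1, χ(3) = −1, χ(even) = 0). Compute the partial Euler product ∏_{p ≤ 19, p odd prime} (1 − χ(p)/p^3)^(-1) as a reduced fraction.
∏ = 2463517706231725/2542314678779904

The odd primes p ≤ 19 are [3, 5, 7, 11, 13, 17, 19]. For each, χ(p) = 1 if p ≡ 1 mod 4, χ(p) = −1 if p ≡ 3 mod 4. Taking (1 − χ(p)/p^3)^(-1) = p^3/(p^3 − χ(p)): (1 − (-1)/3^3)^(-1) · (1 − (1)/5^3)^(-1) · (1 − (-1)/7^3)^(-1) · (1 − (-1)/11^3)^(-1) · (1 − (1)/13^3)^(-1) · (1 − (1)/17^3)^(-1) · (1 − (-1)/19^3)^(-1) = 2463517706231725/2542314678779904.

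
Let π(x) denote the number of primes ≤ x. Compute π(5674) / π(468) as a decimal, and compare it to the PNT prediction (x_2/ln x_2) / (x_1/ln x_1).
π(5674)/π(468) = 747/91 ≈ 8.2088;  PNT prediction ≈ 8.6241.

π(468) = 91 and π(5674) = 747, so π(5674)/π(468) ≈ 8.2088. The PNT-predicted ratio is (5674/ln(5674)) / (468/ln(468)) ≈ 8.6241. The two agree to within a few percent, as expected.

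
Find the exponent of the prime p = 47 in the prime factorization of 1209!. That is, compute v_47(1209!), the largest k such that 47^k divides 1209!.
v_47(1209!) = 25

Legendre's formula: v_p(n!) = Σ_{k ≥ 1} ⌊n / p^k⌋. For p = 47, n = 1209, the terms are:
  ⌊1209/47^1⌋ = ⌊1209/47⌋ = 25
(the next term ⌊1209/47^2⌋ = 0, terminating the sum). Summing: v_47(1209!) = 25 = 25.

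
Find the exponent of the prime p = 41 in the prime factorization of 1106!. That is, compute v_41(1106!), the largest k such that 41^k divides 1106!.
v_41(1106!) = 26

Legendre's formula: v_p(n!) = Σ_{k ≥ 1} ⌊n / p^k⌋. For p = 41, n = 1106, the terms are:
  ⌊1106/41^1⌋ = ⌊1106/41⌋ = 26
(the next term ⌊1106/41^2⌋ = 0, terminating the sum). Summing: v_41(1106!) = 26 = 26.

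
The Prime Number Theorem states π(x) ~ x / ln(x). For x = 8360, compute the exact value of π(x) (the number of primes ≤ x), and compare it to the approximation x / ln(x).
π(8360) = 1046;  x/ln(x) ≈ 925.68;  relative error ≈ 11.50%.

Directly count primes up to 8360: π(8360) = 1046. The PNT approximation gives 8360/ln(8360) ≈ 8360/9.03121 ≈ 925.68. Relative error (π(x) − x/ln(x)) / π(x) ≈ 11.50%; the approximation is known to undercount slightly (Li(x) is a better estimate).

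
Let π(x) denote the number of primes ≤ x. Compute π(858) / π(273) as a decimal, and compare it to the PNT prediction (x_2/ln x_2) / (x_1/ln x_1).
π(858)/π(273) = 148/58 ≈ 2.5517;  PNT prediction ≈ 2.6100.

π(273) = 58 and π(858) = 148, so π(858)/π(273) ≈ 2.5517. The PNT-predicted ratio is (858/ln(858)) / (273/ln(273)) ≈ 2.6100. The two agree to within a few percent, as expected.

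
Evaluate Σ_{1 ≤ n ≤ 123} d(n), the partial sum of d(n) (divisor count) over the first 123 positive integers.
Σ_{n ≤ 123} d(n) = 613

Compute d(n) for each 1 ≤ n ≤ 123: d(1) = 1, d(2) = 2, d(3) = 2, d(4) = 3, d(5) = 2, d(6) = 4, d(7) = 2, d(8) = 4, d(9) = 3, d(10) = 4, d(11) = 2, d(12) = 6, d(13) = 2, d(14) = 4, d(15) = 4, d(16) = 5, d(17) = 2, d(18) = 6, d(19) = 2, d(20) = 6, d(21) = 4, d(22) = 4, d(23) = 2, d(24) = 8, d(25) = 3, d(26) = 4, d(27) = 4, d(28) = 6, d(29) = 2, d(30) = 8, d(31) = 2, d(32) = 6, d(33) = 4, d(34) = 4, d(35) = 4, d(36) = 9, d(37) = 2, d(38) = 4, d(39) = 4, d(40) = 8, d(41) = 2, d(42) = 8, d(43) = 2, d(44) = 6, d(45) = 6, d(46) = 4, d(47) = 2, d(48) = 10, d(49) = 3, d(50) = 6, d(51) = 4, d(52) = 6, d(53) = 2, d(54) = 8, d(55) = 4, d(56) = 8, d(57) = 4, d(58) = 4, d(59) = 2, d(60) = 12, d(61) = 2, d(62) = 4, d(63) = 6, d(64) = 7, d(65) = 4, d(66) = 8, d(67) = 2, d(68) = 6, d(69) = 4, d(70) = 8, d(71) = 2, d(72) = 12, d(73) = 2, d(74) = 4, d(75) = 6, d(76) = 6, d(77) = 4, d(78) = 8, d(79) = 2, d(80) = 10, d(81) = 5, d(82) = 4, d(83) = 2, d(84) = 12, d(85) = 4, d(86) = 4, d(87) = 4, d(88) = 8, d(89) = 2, d(90) = 12, d(91) = 4, d(92) = 6, d(93) = 4, d(94) = 4, d(95) = 4, d(96) = 12, d(97) = 2, d(98) = 6, d(99) = 6, d(100) = 9, d(101) = 2, d(102) = 8, d(103) = 2, d(104) = 8, d(105) = 8, d(106) = 4, d(107) = 2, d(108) = 12, d(109) = 2, d(110) = 8, d(111) = 4, d(112) = 10, d(113) = 2, d(114) = 8, d(115) = 4, d(116) = 6, d(117) = 6, d(118) = 4, d(119) = 4, d(120) = 16, d(121) = 3, d(122) = 4, d(123) = 4. Summing all 123 values: 613. (Dirichlet's divisor formula: Σ_{n ≤ x} d(n) = x ln(x) + (2γ − 1) x + O(√x). For x = 123, the asymptotic estimate is ≈ 610.89.)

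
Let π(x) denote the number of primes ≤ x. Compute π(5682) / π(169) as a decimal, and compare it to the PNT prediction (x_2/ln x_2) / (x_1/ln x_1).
π(5682)/π(169) = 747/39 ≈ 19.1538;  PNT prediction ≈ 19.9506.

π(169) = 39 and π(5682) = 747, so π(5682)/π(169) ≈ 19.1538. The PNT-predicted ratio is (5682/ln(5682)) / (169/ln(169)) ≈ 19.9506. The two agree to within a few percent, as expected.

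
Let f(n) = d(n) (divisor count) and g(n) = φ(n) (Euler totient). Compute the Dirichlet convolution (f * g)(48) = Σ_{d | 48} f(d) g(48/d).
(d * φ)(48) = 124

Divisors of 48: [1, 2, 3, 4, 6, 8, 12, 16, 24, 48]. For each d | 48:
  d = 1: d(1) · φ(48/1) = 1 · 16 = 16
  d = 2: d(2) · φ(48/2) = 2 · 8 = 16
  d = 3: d(3) · φ(48/3) = 2 · 8 = 16
  d = 4: d(4) · φ(48/4) = 3 · 4 = 12
  d = 6: d(6) · φ(48/6) = 4 · 4 = 16
  d = 8: d(8) · φ(48/8) = 4 · 2 = 8
  d = 12: d(12) · φ(48/12) = 6 · 2 = 12
  d = 16: d(16) · φ(48/16) = 5 · 2 = 10
  d = 24: d(24) · φ(48/24) = 8 · 1 = 8
  d = 48: d(48) · φ(48/48) = 10 · 1 = 10
Summing: (d * φ)(48) = 16 + 16 + 16 + 12 + 16 + 8 + 12 + 10 + 8 + 10 = 124.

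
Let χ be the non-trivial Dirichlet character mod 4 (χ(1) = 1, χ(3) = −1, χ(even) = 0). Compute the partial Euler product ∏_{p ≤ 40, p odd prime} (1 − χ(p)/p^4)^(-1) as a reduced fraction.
∏ = 36907491853859640421662745584761054387/37320078298954450639637508295357366272

The odd primes p ≤ 40 are [3, 5, 7, 11, 13, 17, 19, 23, 29, 31, 37]. For each, χ(p) = 1 if p ≡ 1 mod 4, χ(p) = −1 if p ≡ 3 mod 4. Taking (1 − χ(p)/p^4)^(-1) = p^4/(p^4 − χ(p)): (1 − (-1)/3^4)^(-1) · (1 − (1)/5^4)^(-1) · (1 − (-1)/7^4)^(-1) · (1 − (-1)/11^4)^(-1) · (1 − (1)/13^4)^(-1) · (1 − (1)/17^4)^(-1) · (1 − (-1)/19^4)^(-1) · (1 − (-1)/23^4)^(-1) · (1 − (1)/29^4)^(-1) · (1 − (-1)/31^4)^(-1) · (1 − (1)/37^4)^(-1) = 36907491853859640421662745584761054387/37320078298954450639637508295357366272.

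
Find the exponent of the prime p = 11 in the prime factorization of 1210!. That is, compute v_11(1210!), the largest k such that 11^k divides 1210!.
v_11(1210!) = 120

Legendre's formula: v_p(n!) = Σ_{k ≥ 1} ⌊n / p^k⌋. For p = 11, n = 1210, the terms are:
  ⌊1210/11^1⌋ = ⌊1210/11⌋ = 110
  ⌊1210/11^2⌋ = ⌊1210/121⌋ = 10
(the next term ⌊1210/11^3⌋ = 0, terminating the sum). Summing: v_11(1210!) = 110 + 10 = 120.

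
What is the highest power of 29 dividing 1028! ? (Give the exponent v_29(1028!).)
v_29(1028!) = 36

Legendre's formula: v_p(n!) = Σ_{k ≥ 1} ⌊n / p^k⌋. For p = 29, n = 1028, the terms are:
  ⌊1028/29^1⌋ = ⌊1028/29⌋ = 35
  ⌊1028/29^2⌋ = ⌊1028/841⌋ = 1
(the next term ⌊1028/29^3⌋ = 0, terminating the sum). Summing: v_29(1028!) = 35 + 1 = 36.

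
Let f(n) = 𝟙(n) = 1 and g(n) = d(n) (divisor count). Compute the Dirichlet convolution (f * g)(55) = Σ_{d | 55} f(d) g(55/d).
(𝟙 * d)(55) = 9

Divisors of 55: [1, 5, 11, 55]. For each d | 55:
  d = 1: 𝟙(1) · d(55/1) = 1 · 4 = 4
  d = 5: 𝟙(5) · d(55/5) = 1 · 2 = 2
  d = 11: 𝟙(11) · d(55/11) = 1 · 2 = 2
  d = 55: 𝟙(55) · d(55/55) = 1 · 1 = 1
Summing: (𝟙 * d)(55) = 4 + 2 + 2 + 1 = 9.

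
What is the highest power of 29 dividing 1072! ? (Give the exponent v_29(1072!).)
v_29(1072!) = 37

Legendre's formula: v_p(n!) = Σ_{k ≥ 1} ⌊n / p^k⌋. For p = 29, n = 1072, the terms are:
  ⌊1072/29^1⌋ = ⌊1072/29⌋ = 36
  ⌊1072/29^2⌋ = ⌊1072/841⌋ = 1
(the next term ⌊1072/29^3⌋ = 0, terminating the sum). Summing: v_29(1072!) = 36 + 1 = 37.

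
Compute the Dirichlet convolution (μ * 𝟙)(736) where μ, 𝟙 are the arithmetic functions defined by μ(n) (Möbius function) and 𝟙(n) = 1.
(μ * 𝟙)(736) = 0

Divisors of 736: [1, 2, 4, 8, 16, 23, 32, 46, 92, 184, 368, 736]. For each d | 736:
  d = 1: μ(1) · 𝟙(736/1) = 1 · 1 = 1
  d = 2: μ(2) · 𝟙(736/2) = -1 · 1 = -1
  d = 4: μ(4) · 𝟙(736/4) = 0 · 1 = 0
  d = 8: μ(8) · 𝟙(736/8) = 0 · 1 = 0
  d = 16: μ(16) · 𝟙(736/16) = 0 · 1 = 0
  d = 23: μ(23) · 𝟙(736/23) = -1 · 1 = -1
  d = 32: μ(32) · 𝟙(736/32) = 0 · 1 = 0
  d = 46: μ(46) · 𝟙(736/46) = 1 · 1 = 1
  d = 92: μ(92) · 𝟙(736/92) = 0 · 1 = 0
  d = 184: μ(184) · 𝟙(736/184) = 0 · 1 = 0
  d = 368: μ(368) · 𝟙(736/368) = 0 · 1 = 0
  d = 736: μ(736) · 𝟙(736/736) = 0 · 1 = 0
Summing: (μ * 𝟙)(736) = 1 + -1 + 0 + 0 + 0 + -1 + 0 + 1 + 0 + 0 + 0 + 0 = 0.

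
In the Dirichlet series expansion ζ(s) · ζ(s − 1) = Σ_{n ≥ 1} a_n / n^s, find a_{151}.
σ(151) = 152

In the product (Σ m^0/m^s)(Σ k / k^s) = Σ (Σ_{d | n} d) / n^s, the coefficient of 1/n^s is σ(n) = Σ_{d | n} d. For n = 151, divisors are [1, 151]; summing: σ(151) = 152.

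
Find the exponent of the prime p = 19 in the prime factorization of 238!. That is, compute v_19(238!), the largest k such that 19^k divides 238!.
v_19(238!) = 12

Legendre's formula: v_p(n!) = Σ_{k ≥ 1} ⌊n / p^k⌋. For p = 19, n = 238, the terms are:
  ⌊238/19^1⌋ = ⌊238/19⌋ = 12
(the next term ⌊238/19^2⌋ = 0, terminating the sum). Summing: v_19(238!) = 12 = 12.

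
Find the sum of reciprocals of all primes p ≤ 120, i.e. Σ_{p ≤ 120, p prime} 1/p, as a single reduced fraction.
Σ 1/p = 58472171373748331322981543916880425472323867753/31610054640417607788145206291543662493274686990

π(120) = 30, so the primes ≤ 120 are [2, 3, 5, 7, 11, 13, 17, 19, 23, 29, 31, 37, 41, 43, 47, 53, 59, 61, 67, 71, 73, 79, 83, 89, 97, 101, 103, 107, 109, 113]. Summing 1/p over these primes: 58472171373748331322981543916880425472323867753/31610054640417607788145206291543662493274686990 ≈ 1.8498. Mertens estimate ln ln(120) + 0.2615 ≈ 1.8275.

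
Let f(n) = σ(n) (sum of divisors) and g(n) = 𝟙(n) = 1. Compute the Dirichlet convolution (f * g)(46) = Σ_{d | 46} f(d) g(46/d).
(σ * 𝟙)(46) = 100

Divisors of 46: [1, 2, 23, 46]. For each d | 46:
  d = 1: σ(1) · 𝟙(46/1) = 1 · 1 = 1
  d = 2: σ(2) · 𝟙(46/2) = 3 · 1 = 3
  d = 23: σ(23) · 𝟙(46/23) = 24 · 1 = 24
  d = 46: σ(46) · 𝟙(46/46) = 72 · 1 = 72
Summing: (σ * 𝟙)(46) = 1 + 3 + 24 + 72 = 100.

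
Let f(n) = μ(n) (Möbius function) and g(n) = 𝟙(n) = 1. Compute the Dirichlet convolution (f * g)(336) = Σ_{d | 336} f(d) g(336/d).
(μ * 𝟙)(336) = 0

Divisors of 336: [1, 2, 3, 4, 6, 7, 8, 12, 14, 16, 21, 24, 28, 42, 48, 56, 84, 112, 168, 336]. For each d | 336:
  d = 1: μ(1) · 𝟙(336/1) = 1 · 1 = 1
  d = 2: μ(2) · 𝟙(336/2) = -1 · 1 = -1
  d = 3: μ(3) · 𝟙(336/3) = -1 · 1 = -1
  d = 4: μ(4) · 𝟙(336/4) = 0 · 1 = 0
  d = 6: μ(6) · 𝟙(336/6) = 1 · 1 = 1
  d = 7: μ(7) · 𝟙(336/7) = -1 · 1 = -1
  d = 8: μ(8) · 𝟙(336/8) = 0 · 1 = 0
  d = 12: μ(12) · 𝟙(336/12) = 0 · 1 = 0
  d = 14: μ(14) · 𝟙(336/14) = 1 · 1 = 1
  d = 16: μ(16) · 𝟙(336/16) = 0 · 1 = 0
  d = 21: μ(21) · 𝟙(336/21) = 1 · 1 = 1
  d = 24: μ(24) · 𝟙(336/24) = 0 · 1 = 0
  d = 28: μ(28) · 𝟙(336/28) = 0 · 1 = 0
  d = 42: μ(42) · 𝟙(336/42) = -1 · 1 = -1
  d = 48: μ(48) · 𝟙(336/48) = 0 · 1 = 0
  d = 56: μ(56) · 𝟙(336/56) = 0 · 1 = 0
  d = 84: μ(84) · 𝟙(336/84) = 0 · 1 = 0
  d = 112: μ(112) · 𝟙(336/112) = 0 · 1 = 0
  d = 168: μ(168) · 𝟙(336/168) = 0 · 1 = 0
  d = 336: μ(336) · 𝟙(336/336) = 0 · 1 = 0
Summing: (μ * 𝟙)(336) = 1 + -1 + -1 + 0 + 1 + -1 + 0 + 0 + 1 + 0 + 1 + 0 + 0 + -1 + 0 + 0 + 0 + 0 + 0 + 0 = 0.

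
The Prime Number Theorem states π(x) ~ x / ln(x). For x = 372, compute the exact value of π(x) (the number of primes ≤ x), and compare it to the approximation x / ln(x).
π(372) = 73;  x/ln(x) ≈ 62.85;  relative error ≈ 13.90%.

Directly count primes up to 372: π(372) = 73. The PNT approximation gives 372/ln(372) ≈ 372/5.91889 ≈ 62.85. Relative error (π(x) − x/ln(x)) / π(x) ≈ 13.90%; the approximation is known to undercount slightly (Li(x) is a better estimate).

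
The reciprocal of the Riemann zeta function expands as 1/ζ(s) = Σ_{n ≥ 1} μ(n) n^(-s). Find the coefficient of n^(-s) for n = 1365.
μ(1365) = 1

Factor n = 1365 = 3 · 5 · 7 · 13. μ(n) = 0 if any exponent ≥ 2 (not squarefree); otherwise μ(n) = (−1)^{ω(n)} where ω(n) is the number of distinct prime factors. Applying: μ(1365) = 1.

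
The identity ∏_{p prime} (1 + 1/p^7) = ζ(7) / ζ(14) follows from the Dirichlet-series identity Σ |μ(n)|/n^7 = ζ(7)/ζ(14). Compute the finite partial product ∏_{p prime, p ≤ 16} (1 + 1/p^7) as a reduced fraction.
∏ = 131129952026000311359081292/130052142598591679794453125

The primes p ≤ 16 are [2, 3, 5, 7, 11, 13]. For each, (1 + 1/p^7) = (p^7 + 1)/p^7. Multiplying these fractions over p ∈ [2, 3, 5, 7, 11, 13] gives 131129952026000311359081292/130052142598591679794453125. (In the limit P → ∞ this tends to ζ(7)/ζ(14).)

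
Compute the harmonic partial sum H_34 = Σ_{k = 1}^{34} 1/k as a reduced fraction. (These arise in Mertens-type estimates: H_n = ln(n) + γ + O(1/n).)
H_34 = 54062195834749/13127595717600

Direct summation: H_34 = 1 + 1/2 + ... + 1/34. The least common denominator is lcm(1, ..., 34) = 144403552893600; over this denominator the numerator is 144403552893600 + 72201776446800 + 48134517631200 + 36100888223400 + 28880710578720 + 24067258815600 + 20629078984800 + 18050444111700 + 16044839210400 + 14440355289360 + 13127595717600 + 12033629407800 + 11107965607200 + 10314539492400 + 9626903526240 + 9025222055850 + 8494326640800 + 8022419605200 + 7600186994400 + 7220177644680 + 6876359661600 + 6563797858800 + 6278415343200 + 6016814703900 + 5776142115744 + 5553982803600 + 5348279736800 + 5157269746200 + 4979432858400 + 4813451763120 + 4658179125600 + 4512611027925 + 4375865239200 + 4247163320400 = 594684154182239, so H_34 = 594684154182239/144403552893600; reducing by gcd(594684154182239, 144403552893600) = 11 gives 54062195834749/13127595717600 ≈ 4.11821. (The PNT-adjacent estimate ln(34) + γ ≈ 4.10358 matches within O(1/n).)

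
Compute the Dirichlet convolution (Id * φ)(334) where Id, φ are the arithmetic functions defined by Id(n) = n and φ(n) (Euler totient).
(Id * φ)(334) = 999

Divisors of 334: [1, 2, 167, 334]. For each d | 334:
  d = 1: Id(1) · φ(334/1) = 1 · 166 = 166
  d = 2: Id(2) · φ(334/2) = 2 · 166 = 332
  d = 167: Id(167) · φ(334/167) = 167 · 1 = 167
  d = 334: Id(334) · φ(334/334) = 334 · 1 = 334
Summing: (Id * φ)(334) = 166 + 332 + 167 + 334 = 999.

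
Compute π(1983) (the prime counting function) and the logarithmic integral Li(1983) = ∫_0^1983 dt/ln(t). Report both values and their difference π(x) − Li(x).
π(1983) = 299;  Li(1983) ≈ 312.57;  π(x) − Li(x) ≈ -13.57.

Direct count of primes ≤ 1983 gives π(1983) = 299. Numerical evaluation of the logarithmic integral gives Li(1983) ≈ 312.57. The difference π(x) − Li(x) ≈ -13.57 is typically negative for small/moderate x (Li(x) overestimates), though Littlewood's theorem shows this sign changes infinitely often.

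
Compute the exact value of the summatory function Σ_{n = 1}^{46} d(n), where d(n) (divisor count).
Σ_{n ≤ 46} d(n) = 186

Compute d(n) for each 1 ≤ n ≤ 46: d(1) = 1, d(2) = 2, d(3) = 2, d(4) = 3, d(5) = 2, d(6) = 4, d(7) = 2, d(8) = 4, d(9) = 3, d(10) = 4, d(11) = 2, d(12) = 6, d(13) = 2, d(14) = 4, d(15) = 4, d(16) = 5, d(17) = 2, d(18) = 6, d(19) = 2, d(20) = 6, d(21) = 4, d(22) = 4, d(23) = 2, d(24) = 8, d(25) = 3, d(26) = 4, d(27) = 4, d(28) = 6, d(29) = 2, d(30) = 8, d(31) = 2, d(32) = 6, d(33) = 4, d(34) = 4, d(35) = 4, d(36) = 9, d(37) = 2, d(38) = 4, d(39) = 4, d(40) = 8, d(41) = 2, d(42) = 8, d(43) = 2, d(44) = 6, d(45) = 6, d(46) = 4. Summing all 46 values: 186. (Dirichlet's divisor formula: Σ_{n ≤ x} d(n) = x ln(x) + (2γ − 1) x + O(√x). For x = 46, the asymptotic estimate is ≈ 183.22.)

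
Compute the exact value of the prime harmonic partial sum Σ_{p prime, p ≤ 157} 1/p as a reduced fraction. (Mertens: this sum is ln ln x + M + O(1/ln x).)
Σ 1/p = 67195167335560670940823020383181530154843058347995389615845419/35375166993717494840635767087951744212057570647889977422429870

π(157) = 37, so the primes ≤ 157 are [2, 3, 5, 7, 11, 13, 17, 19, 23, 29, 31, 37, 41, 43, 47, 53, 59, 61, 67, 71, 73, 79, 83, 89, 97, 101, 103, 107, 109, 113, 127, 131, 137, 139, 149, 151, 157]. Summing 1/p over these primes: 67195167335560670940823020383181530154843058347995389615845419/35375166993717494840635767087951744212057570647889977422429870 ≈ 1.8995. Mertens estimate ln ln(157) + 0.2615 ≈ 1.8821.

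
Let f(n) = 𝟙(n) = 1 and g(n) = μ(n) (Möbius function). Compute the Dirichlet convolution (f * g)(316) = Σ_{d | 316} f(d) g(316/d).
(𝟙 * μ)(316) = 0

Divisors of 316: [1, 2, 4, 79, 158, 316]. For each d | 316:
  d = 1: 𝟙(1) · μ(316/1) = 1 · 0 = 0
  d = 2: 𝟙(2) · μ(316/2) = 1 · 1 = 1
  d = 4: 𝟙(4) · μ(316/4) = 1 · -1 = -1
  d = 79: 𝟙(79) · μ(316/79) = 1 · 0 = 0
  d = 158: 𝟙(158) · μ(316/158) = 1 · -1 = -1
  d = 316: 𝟙(316) · μ(316/316) = 1 · 1 = 1
Summing: (𝟙 * μ)(316) = 0 + 1 + -1 + 0 + -1 + 1 = 0.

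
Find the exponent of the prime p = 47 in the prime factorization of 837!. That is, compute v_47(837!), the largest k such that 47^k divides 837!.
v_47(837!) = 17

Legendre's formula: v_p(n!) = Σ_{k ≥ 1} ⌊n / p^k⌋. For p = 47, n = 837, the terms are:
  ⌊837/47^1⌋ = ⌊837/47⌋ = 17
(the next term ⌊837/47^2⌋ = 0, terminating the sum). Summing: v_47(837!) = 17 = 17.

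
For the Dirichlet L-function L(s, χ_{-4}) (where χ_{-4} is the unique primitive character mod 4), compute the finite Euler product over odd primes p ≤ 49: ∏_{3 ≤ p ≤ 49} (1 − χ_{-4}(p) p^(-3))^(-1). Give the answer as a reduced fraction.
∏ = 5542372783760447569145696690995330585/5720007308274565543266215981884637184

The odd primes p ≤ 49 are [3, 5, 7, 11, 13, 17, 19, 23, 29, 31, 37, 41, 43, 47]. For each, χ(p) = 1 if p ≡ 1 mod 4, χ(p) = −1 if p ≡ 3 mod 4. Taking (1 − χ(p)/p^3)^(-1) = p^3/(p^3 − χ(p)): (1 − (-1)/3^3)^(-1) · (1 − (1)/5^3)^(-1) · (1 − (-1)/7^3)^(-1) · (1 − (-1)/11^3)^(-1) · (1 − (1)/13^3)^(-1) · (1 − (1)/17^3)^(-1) · (1 − (-1)/19^3)^(-1) · (1 − (-1)/23^3)^(-1) · (1 − (1)/29^3)^(-1) · (1 − (-1)/31^3)^(-1) · (1 − (1)/37^3)^(-1) · (1 − (1)/41^3)^(-1) · (1 − (-1)/43^3)^(-1) · (1 − (-1)/47^3)^(-1) = 5542372783760447569145696690995330585/5720007308274565543266215981884637184.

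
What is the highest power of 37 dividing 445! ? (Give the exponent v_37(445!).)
v_37(445!) = 12

Legendre's formula: v_p(n!) = Σ_{k ≥ 1} ⌊n / p^k⌋. For p = 37, n = 445, the terms are:
  ⌊445/37^1⌋ = ⌊445/37⌋ = 12
(the next term ⌊445/37^2⌋ = 0, terminating the sum). Summing: v_37(445!) = 12 = 12.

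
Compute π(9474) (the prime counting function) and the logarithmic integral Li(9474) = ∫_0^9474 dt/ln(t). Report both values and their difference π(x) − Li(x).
π(9474) = 1174;  Li(9474) ≈ 1188.86;  π(x) − Li(x) ≈ -14.86.

Direct count of primes ≤ 9474 gives π(9474) = 1174. Numerical evaluation of the logarithmic integral gives Li(9474) ≈ 1188.86. The difference π(x) − Li(x) ≈ -14.86 is typically negative for small/moderate x (Li(x) overestimates), though Littlewood's theorem shows this sign changes infinitely often.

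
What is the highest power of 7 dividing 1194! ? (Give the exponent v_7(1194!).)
v_7(1194!) = 197

Legendre's formula: v_p(n!) = Σ_{k ≥ 1} ⌊n / p^k⌋. For p = 7, n = 1194, the terms are:
  ⌊1194/7^1⌋ = ⌊1194/7⌋ = 170
  ⌊1194/7^2⌋ = ⌊1194/49⌋ = 24
  ⌊1194/7^3⌋ = ⌊1194/343⌋ = 3
(the next term ⌊1194/7^4⌋ = 0, terminating the sum). Summing: v_7(1194!) = 170 + 24 + 3 = 197.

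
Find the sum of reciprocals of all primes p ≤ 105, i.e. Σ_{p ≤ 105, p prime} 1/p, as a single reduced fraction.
Σ 1/p = 43710588286712969019768170103664304877397/23984823528925228172706521638692258396210

π(105) = 27, so the primes ≤ 105 are [2, 3, 5, 7, 11, 13, 17, 19, 23, 29, 31, 37, 41, 43, 47, 53, 59, 61, 67, 71, 73, 79, 83, 89, 97, 101, 103]. Summing 1/p over these primes: 43710588286712969019768170103664304877397/23984823528925228172706521638692258396210 ≈ 1.8224. Mertens estimate ln ln(105) + 0.2615 ≈ 1.7992.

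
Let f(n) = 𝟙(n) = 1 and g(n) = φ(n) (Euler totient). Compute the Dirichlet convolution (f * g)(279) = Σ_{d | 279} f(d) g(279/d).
(𝟙 * φ)(279) = 279

Divisors of 279: [1, 3, 9, 31, 93, 279]. For each d | 279:
  d = 1: 𝟙(1) · φ(279/1) = 1 · 180 = 180
  d = 3: 𝟙(3) · φ(279/3) = 1 · 60 = 60
  d = 9: 𝟙(9) · φ(279/9) = 1 · 30 = 30
  d = 31: 𝟙(31) · φ(279/31) = 1 · 6 = 6
  d = 93: 𝟙(93) · φ(279/93) = 1 · 2 = 2
  d = 279: 𝟙(279) · φ(279/279) = 1 · 1 = 1
Summing: (𝟙 * φ)(279) = 180 + 60 + 30 + 6 + 2 + 1 = 279.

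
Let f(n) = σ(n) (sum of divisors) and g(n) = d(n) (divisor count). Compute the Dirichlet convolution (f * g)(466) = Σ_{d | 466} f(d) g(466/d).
(σ * d)(466) = 1180

Divisors of 466: [1, 2, 233, 466]. For each d | 466:
  d = 1: σ(1) · d(466/1) = 1 · 4 = 4
  d = 2: σ(2) · d(466/2) = 3 · 2 = 6
  d = 233: σ(233) · d(466/233) = 234 · 2 = 468
  d = 466: σ(466) · d(466/466) = 702 · 1 = 702
Summing: (σ * d)(466) = 4 + 6 + 468 + 702 = 1180.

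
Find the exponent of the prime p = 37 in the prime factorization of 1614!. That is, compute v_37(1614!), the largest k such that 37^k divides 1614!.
v_37(1614!) = 44

Legendre's formula: v_p(n!) = Σ_{k ≥ 1} ⌊n / p^k⌋. For p = 37, n = 1614, the terms are:
  ⌊1614/37^1⌋ = ⌊1614/37⌋ = 43
  ⌊1614/37^2⌋ = ⌊1614/1369⌋ = 1
(the next term ⌊1614/37^3⌋ = 0, terminating the sum). Summing: v_37(1614!) = 43 + 1 = 44.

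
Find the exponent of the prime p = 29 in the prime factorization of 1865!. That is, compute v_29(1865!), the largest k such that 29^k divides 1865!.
v_29(1865!) = 66

Legendre's formula: v_p(n!) = Σ_{k ≥ 1} ⌊n / p^k⌋. For p = 29, n = 1865, the terms are:
  ⌊1865/29^1⌋ = ⌊1865/29⌋ = 64
  ⌊1865/29^2⌋ = ⌊1865/841⌋ = 2
(the next term ⌊1865/29^3⌋ = 0, terminating the sum). Summing: v_29(1865!) = 64 + 2 = 66.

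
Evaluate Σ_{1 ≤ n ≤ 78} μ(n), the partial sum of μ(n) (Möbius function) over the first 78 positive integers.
Σ_{n ≤ 78} μ(n) = -3

Compute μ(n) for each 1 ≤ n ≤ 78: μ(1) = 1, μ(2) = -1, μ(3) = -1, μ(4) = 0, μ(5) = -1, μ(6) = 1, μ(7) = -1, μ(8) = 0, μ(9) = 0, μ(10) = 1, μ(11) = -1, μ(12) = 0, μ(13) = -1, μ(14) = 1, μ(15) = 1, μ(16) = 0, μ(17) = -1, μ(18) = 0, μ(19) = -1, μ(20) = 0, μ(21) = 1, μ(22) = 1, μ(23) = -1, μ(24) = 0, μ(25) = 0, μ(26) = 1, μ(27) = 0, μ(28) = 0, μ(29) = -1, μ(30) = -1, μ(31) = -1, μ(32) = 0, μ(33) = 1, μ(34) = 1, μ(35) = 1, μ(36) = 0, μ(37) = -1, μ(38) = 1, μ(39) = 1, μ(40) = 0, μ(41) = -1, μ(42) = -1, μ(43) = -1, μ(44) = 0, μ(45) = 0, μ(46) = 1, μ(47) = -1, μ(48) = 0, μ(49) = 0, μ(50) = 0, μ(51) = 1, μ(52) = 0, μ(53) = -1, μ(54) = 0, μ(55) = 1, μ(56) = 0, μ(57) = 1, μ(58) = 1, μ(59) = -1, μ(60) = 0, μ(61) = -1, μ(62) = 1, μ(63) = 0, μ(64) = 0, μ(65) = 1, μ(66) = -1, μ(67) = -1, μ(68) = 0, μ(69) = 1, μ(70) = -1, μ(71) = -1, μ(72) = 0, μ(73) = -1, μ(74) = 1, μ(75) = 0, μ(76) = 0, μ(77) = 1, μ(78) = -1. Summing all 78 values: -3. (Mertens function M(x) = Σ_{n ≤ x} μ(n); on average M(x) should be small (PNT ⟺ M(x) = o(x)).)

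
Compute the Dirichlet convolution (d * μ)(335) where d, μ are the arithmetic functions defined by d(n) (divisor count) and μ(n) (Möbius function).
(d * μ)(335) = 1

Divisors of 335: [1, 5, 67, 335]. For each d | 335:
  d = 1: d(1) · μ(335/1) = 1 · 1 = 1
  d = 5: d(5) · μ(335/5) = 2 · -1 = -2
  d = 67: d(67) · μ(335/67) = 2 · -1 = -2
  d = 335: d(335) · μ(335/335) = 4 · 1 = 4
Summing: (d * μ)(335) = 1 + -2 + -2 + 4 = 1.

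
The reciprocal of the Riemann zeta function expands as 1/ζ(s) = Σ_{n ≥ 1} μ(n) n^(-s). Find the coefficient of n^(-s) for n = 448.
μ(448) = 0

Factor n = 448 = 2^6 · 7. μ(n) = 0 if any exponent ≥ 2 (not squarefree); otherwise μ(n) = (−1)^{ω(n)} where ω(n) is the number of distinct prime factors. Applying: μ(448) = 0.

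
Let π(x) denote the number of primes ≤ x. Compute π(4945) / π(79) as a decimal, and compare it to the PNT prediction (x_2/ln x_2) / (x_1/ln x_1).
π(4945)/π(79) = 661/22 ≈ 30.0455;  PNT prediction ≈ 32.1539.

π(79) = 22 and π(4945) = 661, so π(4945)/π(79) ≈ 30.0455. The PNT-predicted ratio is (4945/ln(4945)) / (79/ln(79)) ≈ 32.1539. The two agree to within a few percent, as expected.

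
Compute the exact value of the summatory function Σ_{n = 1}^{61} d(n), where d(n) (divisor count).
Σ_{n ≤ 61} d(n) = 263

Compute d(n) for each 1 ≤ n ≤ 61: d(1) = 1, d(2) = 2, d(3) = 2, d(4) = 3, d(5) = 2, d(6) = 4, d(7) = 2, d(8) = 4, d(9) = 3, d(10) = 4, d(11) = 2, d(12) = 6, d(13) = 2, d(14) = 4, d(15) = 4, d(16) = 5, d(17) = 2, d(18) = 6, d(19) = 2, d(20) = 6, d(21) = 4, d(22) = 4, d(23) = 2, d(24) = 8, d(25) = 3, d(26) = 4, d(27) = 4, d(28) = 6, d(29) = 2, d(30) = 8, d(31) = 2, d(32) = 6, d(33) = 4, d(34) = 4, d(35) = 4, d(36) = 9, d(37) = 2, d(38) = 4, d(39) = 4, d(40) = 8, d(41) = 2, d(42) = 8, d(43) = 2, d(44) = 6, d(45) = 6, d(46) = 4, d(47) = 2, d(48) = 10, d(49) = 3, d(50) = 6, d(51) = 4, d(52) = 6, d(53) = 2, d(54) = 8, d(55) = 4, d(56) = 8, d(57) = 4, d(58) = 4, d(59) = 2, d(60) = 12, d(61) = 2. Summing all 61 values: 263. (Dirichlet's divisor formula: Σ_{n ≤ x} d(n) = x ln(x) + (2γ − 1) x + O(√x). For x = 61, the asymptotic estimate is ≈ 260.18.)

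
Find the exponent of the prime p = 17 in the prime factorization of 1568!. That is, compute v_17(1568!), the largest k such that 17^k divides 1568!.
v_17(1568!) = 97

Legendre's formula: v_p(n!) = Σ_{k ≥ 1} ⌊n / p^k⌋. For p = 17, n = 1568, the terms are:
  ⌊1568/17^1⌋ = ⌊1568/17⌋ = 92
  ⌊1568/17^2⌋ = ⌊1568/289⌋ = 5
(the next term ⌊1568/17^3⌋ = 0, terminating the sum). Summing: v_17(1568!) = 92 + 5 = 97.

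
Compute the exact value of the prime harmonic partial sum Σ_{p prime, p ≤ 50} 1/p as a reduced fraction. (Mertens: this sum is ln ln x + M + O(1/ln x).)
Σ 1/p = 1021729465586766997/614889782588491410

π(50) = 15, so the primes ≤ 50 are [2, 3, 5, 7, 11, 13, 17, 19, 23, 29, 31, 37, 41, 43, 47]. Summing 1/p over these primes: 1021729465586766997/614889782588491410 ≈ 1.6616. Mertens estimate ln ln(50) + 0.2615 ≈ 1.6256.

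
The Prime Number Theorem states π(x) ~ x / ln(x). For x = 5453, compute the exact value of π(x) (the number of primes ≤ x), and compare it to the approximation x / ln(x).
π(5453) = 721;  x/ln(x) ≈ 633.78;  relative error ≈ 12.10%.

Directly count primes up to 5453: π(5453) = 721. The PNT approximation gives 5453/ln(5453) ≈ 5453/8.60392 ≈ 633.78. Relative error (π(x) − x/ln(x)) / π(x) ≈ 12.10%; the approximation is known to undercount slightly (Li(x) is a better estimate).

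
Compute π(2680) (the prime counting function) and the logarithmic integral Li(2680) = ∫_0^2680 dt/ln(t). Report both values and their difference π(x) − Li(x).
π(2680) = 388;  Li(2680) ≈ 402.51;  π(x) − Li(x) ≈ -14.51.

Direct count of primes ≤ 2680 gives π(2680) = 388. Numerical evaluation of the logarithmic integral gives Li(2680) ≈ 402.51. The difference π(x) − Li(x) ≈ -14.51 is typically negative for small/moderate x (Li(x) overestimates), though Littlewood's theorem shows this sign changes infinitely often.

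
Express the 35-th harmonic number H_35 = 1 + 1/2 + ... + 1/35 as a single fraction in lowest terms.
H_35 = 54437269998109/13127595717600

Direct summation: H_35 = 1 + 1/2 + ... + 1/35. The least common denominator is lcm(1, ..., 35) = 144403552893600; over this denominator the numerator is 144403552893600 + 72201776446800 + 48134517631200 + 36100888223400 + 28880710578720 + 24067258815600 + 20629078984800 + 18050444111700 + 16044839210400 + 14440355289360 + 13127595717600 + 12033629407800 + 11107965607200 + 10314539492400 + 9626903526240 + 9025222055850 + 8494326640800 + 8022419605200 + 7600186994400 + 7220177644680 + 6876359661600 + 6563797858800 + 6278415343200 + 6016814703900 + 5776142115744 + 5553982803600 + 5348279736800 + 5157269746200 + 4979432858400 + 4813451763120 + 4658179125600 + 4512611027925 + 4375865239200 + 4247163320400 + 4125815796960 = 598809969979199, so H_35 = 598809969979199/144403552893600; reducing by gcd(598809969979199, 144403552893600) = 11 gives 54437269998109/13127595717600 ≈ 4.14678. (The PNT-adjacent estimate ln(35) + γ ≈ 4.13256 matches within O(1/n).)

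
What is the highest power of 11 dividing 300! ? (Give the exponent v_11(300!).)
v_11(300!) = 29

Legendre's formula: v_p(n!) = Σ_{k ≥ 1} ⌊n / p^k⌋. For p = 11, n = 300, the terms are:
  ⌊300/11^1⌋ = ⌊300/11⌋ = 27
  ⌊300/11^2⌋ = ⌊300/121⌋ = 2
(the next term ⌊300/11^3⌋ = 0, terminating the sum). Summing: v_11(300!) = 27 + 2 = 29.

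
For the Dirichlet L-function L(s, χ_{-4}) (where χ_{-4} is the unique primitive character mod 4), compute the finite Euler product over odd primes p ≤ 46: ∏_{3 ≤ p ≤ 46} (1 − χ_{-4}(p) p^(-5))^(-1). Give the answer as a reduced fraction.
∏ = 32740559305695385712389870979185370874149053476477367448414215/32866839245274949258617282425703153368289421339680491851218944

The odd primes p ≤ 46 are [3, 5, 7, 11, 13, 17, 19, 23, 29, 31, 37, 41, 43]. For each, χ(p) = 1 if p ≡ 1 mod 4, χ(p) = −1 if p ≡ 3 mod 4. Taking (1 − χ(p)/p^5)^(-1) = p^5/(p^5 − χ(p)): (1 − (-1)/3^5)^(-1) · (1 − (1)/5^5)^(-1) · (1 − (-1)/7^5)^(-1) · (1 − (-1)/11^5)^(-1) · (1 − (1)/13^5)^(-1) · (1 − (1)/17^5)^(-1) · (1 − (-1)/19^5)^(-1) · (1 − (-1)/23^5)^(-1) · (1 − (1)/29^5)^(-1) · (1 − (-1)/31^5)^(-1) · (1 − (1)/37^5)^(-1) · (1 − (1)/41^5)^(-1) · (1 − (-1)/43^5)^(-1) = 32740559305695385712389870979185370874149053476477367448414215/32866839245274949258617282425703153368289421339680491851218944.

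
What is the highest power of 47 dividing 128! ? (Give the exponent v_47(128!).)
v_47(128!) = 2

Legendre's formula: v_p(n!) = Σ_{k ≥ 1} ⌊n / p^k⌋. For p = 47, n = 128, the terms are:
  ⌊128/47^1⌋ = ⌊128/47⌋ = 2
(the next term ⌊128/47^2⌋ = 0, terminating the sum). Summing: v_47(128!) = 2 = 2.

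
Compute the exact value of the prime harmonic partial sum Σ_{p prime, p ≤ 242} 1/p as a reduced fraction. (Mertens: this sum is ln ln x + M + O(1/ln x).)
Σ 1/p = 506873196134241441348690763593294873492730445394823722837469097176314709804649267964680634478659521/256041159035492609053110100510385311995538591998443060216114576417920917800321526504084465112487730

π(242) = 53, so the primes ≤ 242 are [2, 3, 5, 7, 11, 13, 17, 19, 23, 29, 31, 37, 41, 43, 47, 53, 59, 61, 67, 71, 73, 79, 83, 89, 97, 101, 103, 107, 109, 113, 127, 131, 137, 139, 149, 151, 157, 163, 167, 173, 179, 181, 191, 193, 197, 199, 211, 223, 227, 229, 233, 239, 241]. Summing 1/p over these primes: 506873196134241441348690763593294873492730445394823722837469097176314709804649267964680634478659521/256041159035492609053110100510385311995538591998443060216114576417920917800321526504084465112487730 ≈ 1.9797. Mertens estimate ln ln(242) + 0.2615 ≈ 1.9642.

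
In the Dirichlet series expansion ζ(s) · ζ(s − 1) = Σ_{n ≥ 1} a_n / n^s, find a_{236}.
σ(236) = 420

In the product (Σ m^0/m^s)(Σ k / k^s) = Σ (Σ_{d | n} d) / n^s, the coefficient of 1/n^s is σ(n) = Σ_{d | n} d. For n = 236, divisors are [1, 2, 4, 59, 118, 236]; summing: σ(236) = 420.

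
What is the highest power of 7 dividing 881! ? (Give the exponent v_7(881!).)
v_7(881!) = 144

Legendre's formula: v_p(n!) = Σ_{k ≥ 1} ⌊n / p^k⌋. For p = 7, n = 881, the terms are:
  ⌊881/7^1⌋ = ⌊881/7⌋ = 125
  ⌊881/7^2⌋ = ⌊881/49⌋ = 17
  ⌊881/7^3⌋ = ⌊881/343⌋ = 2
(the next term ⌊881/7^4⌋ = 0, terminating the sum). Summing: v_7(881!) = 125 + 17 + 2 = 144.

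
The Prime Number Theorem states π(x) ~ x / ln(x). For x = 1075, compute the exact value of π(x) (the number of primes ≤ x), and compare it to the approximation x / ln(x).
π(1075) = 180;  x/ln(x) ≈ 154.01;  relative error ≈ 14.44%.

Directly count primes up to 1075: π(1075) = 180. The PNT approximation gives 1075/ln(1075) ≈ 1075/6.98008 ≈ 154.01. Relative error (π(x) − x/ln(x)) / π(x) ≈ 14.44%; the approximation is known to undercount slightly (Li(x) is a better estimate).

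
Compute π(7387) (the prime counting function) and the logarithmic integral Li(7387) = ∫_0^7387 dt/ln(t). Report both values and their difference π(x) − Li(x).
π(7387) = 938;  Li(7387) ≈ 957.91;  π(x) − Li(x) ≈ -19.91.

Direct count of primes ≤ 7387 gives π(7387) = 938. Numerical evaluation of the logarithmic integral gives Li(7387) ≈ 957.91. The difference π(x) − Li(x) ≈ -19.91 is typically negative for small/moderate x (Li(x) overestimates), though Littlewood's theorem shows this sign changes infinitely often.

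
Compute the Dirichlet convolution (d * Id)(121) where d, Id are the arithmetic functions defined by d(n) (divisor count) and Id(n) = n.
(d * Id)(121) = 146

Divisors of 121: [1, 11, 121]. For each d | 121:
  d = 1: d(1) · Id(121/1) = 1 · 121 = 121
  d = 11: d(11) · Id(121/11) = 2 · 11 = 22
  d = 121: d(121) · Id(121/121) = 3 · 1 = 3
Summing: (d * Id)(121) = 121 + 22 + 3 = 146.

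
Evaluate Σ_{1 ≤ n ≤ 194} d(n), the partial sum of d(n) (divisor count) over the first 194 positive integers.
Σ_{n ≤ 194} d(n) = 1053

Compute d(n) for each 1 ≤ n ≤ 194: d(1) = 1, d(2) = 2, d(3) = 2, d(4) = 3, d(5) = 2, d(6) = 4, d(7) = 2, d(8) = 4, d(9) = 3, d(10) = 4, d(11) = 2, d(12) = 6, d(13) = 2, d(14) = 4, d(15) = 4, d(16) = 5, d(17) = 2, d(18) = 6, d(19) = 2, d(20) = 6, d(21) = 4, d(22) = 4, d(23) = 2, d(24) = 8, d(25) = 3, d(26) = 4, d(27) = 4, d(28) = 6, d(29) = 2, d(30) = 8, d(31) = 2, d(32) = 6, d(33) = 4, d(34) = 4, d(35) = 4, d(36) = 9, d(37) = 2, d(38) = 4, d(39) = 4, d(40) = 8, d(41) = 2, d(42) = 8, d(43) = 2, d(44) = 6, d(45) = 6, d(46) = 4, d(47) = 2, d(48) = 10, d(49) = 3, d(50) = 6, d(51) = 4, d(52) = 6, d(53) = 2, d(54) = 8, d(55) = 4, d(56) = 8, d(57) = 4, d(58) = 4, d(59) = 2, d(60) = 12, d(61) = 2, d(62) = 4, d(63) = 6, d(64) = 7, d(65) = 4, d(66) = 8, d(67) = 2, d(68) = 6, d(69) = 4, d(70) = 8, d(71) = 2, d(72) = 12, d(73) = 2, d(74) = 4, d(75) = 6, d(76) = 6, d(77) = 4, d(78) = 8, d(79) = 2, d(80) = 10, d(81) = 5, d(82) = 4, d(83) = 2, d(84) = 12, d(85) = 4, d(86) = 4, d(87) = 4, d(88) = 8, d(89) = 2, d(90) = 12, d(91) = 4, d(92) = 6, d(93) = 4, d(94) = 4, d(95) = 4, d(96) = 12, d(97) = 2, d(98) = 6, d(99) = 6, d(100) = 9, d(101) = 2, d(102) = 8, d(103) = 2, d(104) = 8, d(105) = 8, d(106) = 4, d(107) = 2, d(108) = 12, d(109) = 2, d(110) = 8, d(111) = 4, d(112) = 10, d(113) = 2, d(114) = 8, d(115) = 4, d(116) = 6, d(117) = 6, d(118) = 4, d(119) = 4, d(120) = 16, d(121) = 3, d(122) = 4, d(123) = 4, d(124) = 6, d(125) = 4, d(126) = 12, d(127) = 2, d(128) = 8, d(129) = 4, d(130) = 8, d(131) = 2, d(132) = 12, d(133) = 4, d(134) = 4, d(135) = 8, d(136) = 8, d(137) = 2, d(138) = 8, d(139) = 2, d(140) = 12, d(141) = 4, d(142) = 4, d(143) = 4, d(144) = 15, d(145) = 4, d(146) = 4, d(147) = 6, d(148) = 6, d(149) = 2, d(150) = 12, d(151) = 2, d(152) = 8, d(153) = 6, d(154) = 8, d(155) = 4, d(156) = 12, d(157) = 2, d(158) = 4, d(159) = 4, d(160) = 12, d(161) = 4, d(162) = 10, d(163) = 2, d(164) = 6, d(165) = 8, d(166) = 4, d(167) = 2, d(168) = 16, d(169) = 3, d(170) = 8, d(171) = 6, d(172) = 6, d(173) = 2, d(174) = 8, d(175) = 6, d(176) = 10, d(177) = 4, d(178) = 4, d(179) = 2, d(180) = 18, d(181) = 2, d(182) = 8, d(183) = 4, d(184) = 8, d(185) = 4, d(186) = 8, d(187) = 4, d(188) = 6, d(189) = 8, d(190) = 8, d(191) = 2, d(192) = 14, d(193) = 2, d(194) = 4. Summing all 194 values: 1053. (Dirichlet's divisor formula: Σ_{n ≤ x} d(n) = x ln(x) + (2γ − 1) x + O(√x). For x = 194, the asymptotic estimate is ≈ 1051.92.)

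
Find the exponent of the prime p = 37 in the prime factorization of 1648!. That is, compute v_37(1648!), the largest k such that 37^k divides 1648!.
v_37(1648!) = 45

Legendre's formula: v_p(n!) = Σ_{k ≥ 1} ⌊n / p^k⌋. For p = 37, n = 1648, the terms are:
  ⌊1648/37^1⌋ = ⌊1648/37⌋ = 44
  ⌊1648/37^2⌋ = ⌊1648/1369⌋ = 1
(the next term ⌊1648/37^3⌋ = 0, terminating the sum). Summing: v_37(1648!) = 44 + 1 = 45.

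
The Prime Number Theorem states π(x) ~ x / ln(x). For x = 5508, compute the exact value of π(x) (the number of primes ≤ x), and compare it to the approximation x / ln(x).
π(5508) = 728;  x/ln(x) ≈ 639.43;  relative error ≈ 12.17%.

Directly count primes up to 5508: π(5508) = 728. The PNT approximation gives 5508/ln(5508) ≈ 5508/8.61396 ≈ 639.43. Relative error (π(x) − x/ln(x)) / π(x) ≈ 12.17%; the approximation is known to undercount slightly (Li(x) is a better estimate).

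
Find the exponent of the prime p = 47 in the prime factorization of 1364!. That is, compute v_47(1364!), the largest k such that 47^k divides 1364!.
v_47(1364!) = 29

Legendre's formula: v_p(n!) = Σ_{k ≥ 1} ⌊n / p^k⌋. For p = 47, n = 1364, the terms are:
  ⌊1364/47^1⌋ = ⌊1364/47⌋ = 29
(the next term ⌊1364/47^2⌋ = 0, terminating the sum). Summing: v_47(1364!) = 29 = 29.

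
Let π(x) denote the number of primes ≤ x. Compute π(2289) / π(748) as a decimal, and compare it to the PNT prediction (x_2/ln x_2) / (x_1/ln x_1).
π(2289)/π(748) = 340/132 ≈ 2.5758;  PNT prediction ≈ 2.6177.

π(748) = 132 and π(2289) = 340, so π(2289)/π(748) ≈ 2.5758. The PNT-predicted ratio is (2289/ln(2289)) / (748/ln(748)) ≈ 2.6177. The two agree to within a few percent, as expected.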